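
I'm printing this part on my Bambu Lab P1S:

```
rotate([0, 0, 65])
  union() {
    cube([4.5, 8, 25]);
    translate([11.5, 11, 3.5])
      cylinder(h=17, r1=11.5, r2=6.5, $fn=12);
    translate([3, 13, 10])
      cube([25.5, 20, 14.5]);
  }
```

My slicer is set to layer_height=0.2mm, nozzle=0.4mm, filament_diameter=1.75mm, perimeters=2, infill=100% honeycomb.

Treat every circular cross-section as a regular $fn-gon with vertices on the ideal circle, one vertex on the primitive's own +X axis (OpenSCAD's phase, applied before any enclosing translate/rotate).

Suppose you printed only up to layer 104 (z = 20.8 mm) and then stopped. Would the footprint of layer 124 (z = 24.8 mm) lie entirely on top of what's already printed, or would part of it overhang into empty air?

Compare the two slices. At z = 20.8: the 4.5×8 cube contributes its full rectangle (area 36.00 mm²); the cone at (11.5, 11) does not reach this height (z outside [3.5, 20.5]); the cube at (3, 13) (footprint 25.5×20) is included at this height (area 510.00 mm²); Merging all regions: the 2 present regions are separate (no shared area or edge), so areas and boundary lengths simply add and each stays a separate island — area = 546.00 mm²; (rotated 65° about Z; rotation is an isometry so areas/perimeters/island counts are preserved). At z = 24.8: the 4.5×8 cube contributes its full rectangle (area 36.00 mm²); the cone at (11.5, 11) does not reach this height (z outside [3.5, 20.5]); the cube at (3, 13) does not reach this height (z outside [10, 24.5]); Combining (union): only the 4.5×8 cube is present, so the union is just that shape — area = 36.00 mm²; (rotated 65° about Z; rotation is an isometry so areas/perimeters/island counts are preserved). Checking containment: the cross-section at z = 24.8 is a subset of the cross-section at z = 20.8.

entirely on top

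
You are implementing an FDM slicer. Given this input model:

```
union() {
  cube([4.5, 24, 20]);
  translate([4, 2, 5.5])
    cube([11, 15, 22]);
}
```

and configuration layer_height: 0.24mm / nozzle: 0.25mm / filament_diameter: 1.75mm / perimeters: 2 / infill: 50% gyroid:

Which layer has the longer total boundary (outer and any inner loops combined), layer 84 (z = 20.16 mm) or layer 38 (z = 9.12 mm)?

Layer 84 (z = 20.16): the cube does not reach this height (z outside [0, 20]); the 11×15 cube at (4, 2) contributes its full rectangle (perimeter 52.00 mm); Combining (union): only the 11×15 cube at (4, 2) is present, so the union is just that shape — boundary = 52.00 mm. So its perimeter = 52.00 mm. Layer 38 (z = 9.12): the cube (footprint 4.5×24) is included at this height (perimeter 57.00 mm); the cube at (4, 2) (footprint 11×15) is included at this height (perimeter 52.00 mm); Taking the union: the regions partially overlap (shared area 7.50 mm²), so the edge portions inside another operand are dropped and the merged outline is re-measured after clipping — boundary = 78.00 mm. So its perimeter = 78.00 mm. Layer 38 is larger (78.00 vs 52.00 mm).

layer 38 (z = 9.12 mm)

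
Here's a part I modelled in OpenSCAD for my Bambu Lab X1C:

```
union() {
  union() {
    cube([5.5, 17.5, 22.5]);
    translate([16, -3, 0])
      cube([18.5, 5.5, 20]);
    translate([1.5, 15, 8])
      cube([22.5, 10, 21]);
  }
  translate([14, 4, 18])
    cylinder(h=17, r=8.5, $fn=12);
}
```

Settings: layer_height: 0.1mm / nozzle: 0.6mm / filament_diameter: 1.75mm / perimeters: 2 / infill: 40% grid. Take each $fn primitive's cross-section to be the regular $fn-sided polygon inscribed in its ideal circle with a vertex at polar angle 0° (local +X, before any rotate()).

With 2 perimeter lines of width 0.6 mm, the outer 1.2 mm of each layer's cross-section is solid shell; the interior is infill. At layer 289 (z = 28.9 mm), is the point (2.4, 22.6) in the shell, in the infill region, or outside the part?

shell

At z = 28.9 mm: the cube is absent (z outside [0, 22.5]); the cube at (16, -3) is not intersected at this z (z outside [0, 20]); the cube at (1.5, 15) (footprint 22.5×10) is included at this height; Combining (union): only the 22.5×10 cube at (1.5, 15) is present, so the union is just that shape — 1 connected region; the cylinder at (14, 4): section is a regular 12-gon, circumradius r=8.5; Combining (union): the 2 present regions are separate (no shared area or edge), so areas and boundary lengths simply add and each stays a separate island — 2 connected regions. Overall, the cross-section has 2 separate islands. The nearest boundary edge runs (1.50, 15.00)→(1.50, 25.00); distance from the point to it = 0.90 mm. (Shell/infill is judged within the island containing the point — the largest one.) The point is inside the cross-section, 0.90 mm from the nearest boundary — within the 1.2 mm shell band (2 × 0.6).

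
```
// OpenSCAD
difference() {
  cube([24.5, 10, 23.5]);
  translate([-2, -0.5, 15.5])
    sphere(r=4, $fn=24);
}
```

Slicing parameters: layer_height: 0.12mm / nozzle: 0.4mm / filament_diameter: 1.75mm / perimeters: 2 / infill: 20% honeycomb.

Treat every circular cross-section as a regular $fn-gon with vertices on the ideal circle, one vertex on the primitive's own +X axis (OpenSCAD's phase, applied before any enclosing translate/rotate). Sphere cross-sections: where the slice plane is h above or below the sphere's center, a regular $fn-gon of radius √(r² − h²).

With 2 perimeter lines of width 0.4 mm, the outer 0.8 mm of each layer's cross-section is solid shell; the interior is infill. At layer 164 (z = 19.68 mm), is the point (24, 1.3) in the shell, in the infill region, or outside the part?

At z = 19.68 mm: the cube (footprint 24.5×10) is included at this height; the sphere at (-2, -0.5) is absent (|z−center|=4.180 > r=4); After the difference (first − rest): none of the subtracted shapes is present at this height, so the 24.5×10 cube is unchanged — 1 connected region. Overall, the cross-section is a single solid region. The nearest boundary edge runs (24.50, 0.00)→(24.50, 10.00); distance from the point to it = 0.50 mm. The point is inside the cross-section, 0.50 mm from the nearest boundary — within the 0.8 mm shell band (2 × 0.4).

shell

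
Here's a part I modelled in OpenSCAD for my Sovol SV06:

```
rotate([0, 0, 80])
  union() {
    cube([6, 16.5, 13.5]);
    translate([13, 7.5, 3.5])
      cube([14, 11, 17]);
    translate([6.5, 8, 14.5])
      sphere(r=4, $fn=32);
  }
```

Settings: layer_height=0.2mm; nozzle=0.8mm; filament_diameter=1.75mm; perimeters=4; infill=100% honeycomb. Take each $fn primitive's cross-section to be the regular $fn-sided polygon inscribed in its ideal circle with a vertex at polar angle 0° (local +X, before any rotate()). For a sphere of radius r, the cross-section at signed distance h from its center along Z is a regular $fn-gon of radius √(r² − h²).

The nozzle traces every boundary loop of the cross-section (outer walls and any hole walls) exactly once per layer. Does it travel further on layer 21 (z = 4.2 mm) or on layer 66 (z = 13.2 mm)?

layer 66 (z = 13.2 mm)

Layer 21 (z = 4.2): the cube is present — its section is the full 6×16.5 rectangle (perimeter 45.00 mm); the 14×11 cube at (13, 7.5) contributes its full rectangle (perimeter 50.00 mm); the sphere at (6.5, 8) is not intersected at this z (|z−center|=10.300 > r=4); Taking the union: the 2 present regions are separate (no shared area or edge), so areas and boundary lengths simply add and each stays a separate island — boundary = 95.00 mm; (rotated 80° about Z; rotation is an isometry so areas/perimeters/island counts are preserved). So its perimeter = 95.00 mm. Layer 66 (z = 13.2): the 6×16.5 cube contributes its full rectangle (perimeter 45.00 mm); the 14×11 cube at (13, 7.5) contributes its full rectangle (perimeter 50.00 mm); the sphere at (6.5, 8): section is a regular 32-gon, circumradius = √(r²−h²) = √(4²−1.3²) = 3.783 (perimeter = 2·32·3.783·sin(180°/32) = 23.73 mm); Taking the union: the regions partially overlap (shared area 18.58 mm²), so the edge portions inside another operand are dropped and the merged outline is re-measured after clipping — boundary = 100.40 mm; (whole slice rotated 80° about Z — lengths, areas and connectivity unchanged). So its perimeter = 100.40 mm. Layer 66 is larger (100.40 vs 95.00 mm).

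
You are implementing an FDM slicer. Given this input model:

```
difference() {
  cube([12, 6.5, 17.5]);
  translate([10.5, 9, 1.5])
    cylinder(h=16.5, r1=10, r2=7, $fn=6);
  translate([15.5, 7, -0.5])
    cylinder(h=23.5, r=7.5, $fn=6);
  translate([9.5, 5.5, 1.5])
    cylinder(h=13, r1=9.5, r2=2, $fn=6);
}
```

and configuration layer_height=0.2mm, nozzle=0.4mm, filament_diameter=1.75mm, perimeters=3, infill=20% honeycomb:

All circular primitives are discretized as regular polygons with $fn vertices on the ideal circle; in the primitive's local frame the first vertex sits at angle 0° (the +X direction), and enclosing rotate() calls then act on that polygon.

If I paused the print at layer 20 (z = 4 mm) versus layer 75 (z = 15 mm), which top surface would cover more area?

layer 75 (z = 15 mm)

Layer 20 (z = 4): the cube is present — its section is the full 12×6.5 rectangle (area 78.00 mm²); the cone at (10.5, 9): at t=0.152 of its height the radius interpolates to r₁+(r₂−r₁)t = 9.545, giving a regular 6-gon of that circumradius (area = (6/2)·9.545²·sin(360°/6) = 236.73 mm²); the cylinder at (15.5, 7): section is a regular 6-gon, circumradius r=7.5 (area = (6/2)·7.500²·sin(360°/6) = 146.14 mm²); the cone at (9.5, 5.5): at t=0.192 of its height the radius interpolates to r₁+(r₂−r₁)t = 8.058, giving a regular 6-gon of that circumradius (area = (6/2)·8.058²·sin(360°/6) = 168.68 mm²); Taking the first minus the rest: starting from the 12×6.5 cube (78.00 mm²), the cone at (10.5, 9) partially overlaps it — only the 45.77 mm² overlap (of its 236.73 mm²) is removed, clipping the outline; the r=7.5 cylinder at (15.5, 7) partially overlaps it — only the 0.07 mm² overlap (of its 146.14 mm²) is removed, clipping the outline; the cone at (9.5, 5.5) partially overlaps it — only the 13.76 mm² overlap (of its 168.68 mm²) is removed, clipping the outline — area = 18.40 mm². So its area = 18.40 mm². Layer 75 (z = 15): the cube (footprint 12×6.5) is included at this height (area 78.00 mm²); the cone at (10.5, 9): at t=0.818 of its height the radius interpolates to r₁+(r₂−r₁)t = 7.545, giving a regular 6-gon of that circumradius (area = (6/2)·7.545²·sin(360°/6) = 147.92 mm²); the cylinder at (15.5, 7): section is a regular 6-gon, circumradius r=7.5 (area = (6/2)·7.500²·sin(360°/6) = 146.14 mm²); the cone at (9.5, 5.5) is not intersected at this z (z outside [1.5, 14.5]); Taking the first minus the rest: starting from the 12×6.5 cube (78.00 mm²), the cone at (10.5, 9) partially overlaps it — only the 25.97 mm² overlap (of its 147.92 mm²) is removed, clipping the outline; the r=7.5 cylinder at (15.5, 7) partially overlaps it — only the 1.60 mm² overlap (of its 146.14 mm²) is removed, clipping the outline — area = 50.43 mm². So its area = 50.43 mm². Layer 75 is larger (50.43 vs 18.40 mm²).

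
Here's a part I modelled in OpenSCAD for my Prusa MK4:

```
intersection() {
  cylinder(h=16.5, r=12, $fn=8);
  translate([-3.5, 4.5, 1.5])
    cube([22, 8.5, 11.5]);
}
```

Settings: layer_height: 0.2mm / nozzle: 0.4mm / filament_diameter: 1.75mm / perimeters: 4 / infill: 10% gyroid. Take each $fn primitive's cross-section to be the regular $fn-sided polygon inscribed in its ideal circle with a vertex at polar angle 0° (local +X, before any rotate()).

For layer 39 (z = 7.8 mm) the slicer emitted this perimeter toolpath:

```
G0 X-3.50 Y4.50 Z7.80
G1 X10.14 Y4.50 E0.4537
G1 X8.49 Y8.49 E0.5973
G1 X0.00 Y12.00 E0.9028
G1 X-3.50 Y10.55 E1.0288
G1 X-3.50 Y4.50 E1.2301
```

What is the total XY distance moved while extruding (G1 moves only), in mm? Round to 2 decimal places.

Sum the Euclidean lengths of each G1 segment: total = 36.98 mm.

36.98 mm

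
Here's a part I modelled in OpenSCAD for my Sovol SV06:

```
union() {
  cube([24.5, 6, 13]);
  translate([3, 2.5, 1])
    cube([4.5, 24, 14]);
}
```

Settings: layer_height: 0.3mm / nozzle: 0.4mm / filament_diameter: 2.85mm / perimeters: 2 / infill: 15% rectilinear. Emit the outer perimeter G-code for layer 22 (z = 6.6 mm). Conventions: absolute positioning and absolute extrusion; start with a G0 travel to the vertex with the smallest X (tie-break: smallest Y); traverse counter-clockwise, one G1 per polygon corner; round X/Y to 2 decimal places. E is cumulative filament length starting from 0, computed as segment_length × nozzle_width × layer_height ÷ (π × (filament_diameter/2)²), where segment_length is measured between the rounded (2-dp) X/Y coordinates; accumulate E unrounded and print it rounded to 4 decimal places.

G0 X0.00 Y0.00 Z6.60
G1 X24.50 Y0.00 E0.4609
G1 X24.50 Y6.00 E0.5737
G1 X7.50 Y6.00 E0.8935
G1 X7.50 Y26.50 E1.2791
G1 X3.00 Y26.50 E1.3638
G1 X3.00 Y6.00 E1.7494
G1 X0.00 Y6.00 E1.8058
G1 X0.00 Y0.00 E1.9187

At z = 6.6 mm: the cube is present — its section is the full 24.5×6 rectangle; the 4.5×24 cube at (3, 2.5) contributes its full rectangle; Merging all regions: the regions partially overlap (shared area 15.75 mm²), so overlapping operands fuse into one piece — 1 connected region. The outline is a single polygon with 8 vertices. Extrusion per mm of travel: 0.4 × 0.3 / (π × 1.425²) = 0.018811. Accumulating E over each segment gives final E = 1.9187.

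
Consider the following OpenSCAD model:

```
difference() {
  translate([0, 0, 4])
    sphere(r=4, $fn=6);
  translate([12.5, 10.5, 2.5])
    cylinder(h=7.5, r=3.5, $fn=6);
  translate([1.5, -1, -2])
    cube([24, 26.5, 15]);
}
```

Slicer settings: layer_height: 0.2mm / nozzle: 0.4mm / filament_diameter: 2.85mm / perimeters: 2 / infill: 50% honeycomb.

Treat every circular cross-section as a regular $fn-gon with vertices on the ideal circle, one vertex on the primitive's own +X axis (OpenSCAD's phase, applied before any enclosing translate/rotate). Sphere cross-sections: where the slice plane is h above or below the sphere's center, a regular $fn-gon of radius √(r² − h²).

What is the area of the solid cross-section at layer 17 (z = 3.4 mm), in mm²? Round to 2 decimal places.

At z = 3.4 mm: the sphere: section is a regular 6-gon, circumradius = √(r²−h²) = √(4²−0.6²) = 3.955 (area = (6/2)·3.955²·sin(360°/6) = 40.63 mm²); the r=3.5 cylinder at (12.5, 10.5) gives a regular 6-gon of circumradius 3.5 (constant along its height) (area = (6/2)·3.500²·sin(360°/6) = 31.83 mm²); the 24×26.5 cube at (1.5, -1) contributes its full rectangle (area 636.00 mm²); After the difference (first − rest): starting from the r=4 sphere (40.63 mm²), the r=3.5 cylinder at (12.5, 10.5) misses the remaining region (no effect); the 24×26.5 cube at (1.5, -1) partially overlaps it — only the 7.19 mm² overlap (of its 636.00 mm²) is removed, clipping the outline — area = 33.45 mm². Overall, the cross-section is a single solid region. Net area = 33.45 mm².

33.45 mm²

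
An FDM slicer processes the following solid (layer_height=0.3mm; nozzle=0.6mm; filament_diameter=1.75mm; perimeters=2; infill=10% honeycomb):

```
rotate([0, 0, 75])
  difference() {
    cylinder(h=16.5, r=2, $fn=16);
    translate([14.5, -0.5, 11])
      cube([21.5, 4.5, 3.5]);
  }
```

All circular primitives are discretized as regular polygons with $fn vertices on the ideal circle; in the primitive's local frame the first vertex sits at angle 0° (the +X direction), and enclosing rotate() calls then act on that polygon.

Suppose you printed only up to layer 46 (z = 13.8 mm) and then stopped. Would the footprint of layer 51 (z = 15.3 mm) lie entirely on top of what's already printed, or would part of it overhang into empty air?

Compare the two slices. At z = 13.8: the cylinder: section is a regular 16-gon, circumradius r=2 (area = (16/2)·2.000²·sin(360°/16) = 12.25 mm²); the cube at (14.5, -0.5) is present — its section is the full 21.5×4.5 rectangle (area 96.75 mm²); Subtracting the remaining from the first: starting from the r=2 cylinder (12.25 mm²), the 21.5×4.5 cube at (14.5, -0.5) misses the remaining region (no effect) — area = 12.25 mm²; (whole slice rotated 75° about Z — lengths, areas and connectivity unchanged). At z = 15.3: the r=2 cylinder contributes a regular 16-gon of circumradius 2 (area = (16/2)·2.000²·sin(360°/16) = 12.25 mm²); the cube at (14.5, -0.5) is absent (z outside [11, 14.5]); Subtracting the remaining from the first: none of the subtracted shapes is present at this height, so the r=2 cylinder is unchanged — area = 12.25 mm²; (rotated 75° about Z; rotation is an isometry so areas/perimeters/island counts are preserved). Checking containment: the cross-section at z = 15.3 is a subset of the cross-section at z = 13.8.

entirely on top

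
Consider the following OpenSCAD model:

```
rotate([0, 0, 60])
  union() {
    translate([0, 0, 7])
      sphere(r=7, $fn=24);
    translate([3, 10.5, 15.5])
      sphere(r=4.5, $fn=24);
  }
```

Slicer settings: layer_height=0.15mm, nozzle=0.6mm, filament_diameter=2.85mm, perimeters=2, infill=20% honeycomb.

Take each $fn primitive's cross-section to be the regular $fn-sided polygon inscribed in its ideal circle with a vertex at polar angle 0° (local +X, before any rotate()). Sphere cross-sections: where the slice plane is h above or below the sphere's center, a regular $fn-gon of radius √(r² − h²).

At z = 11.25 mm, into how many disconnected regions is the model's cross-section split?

At z = 11.25 mm: the r=7 sphere contributes a regular 24-gon of circumradius √(7²−4.25²) = 5.562; the r=4.5 sphere at (3, 10.5) slices to a regular 24-gon of circumradius 1.479 (√(r²−h²) with h=4.25 from center); Taking the union: the 2 present regions are separate (no shared area or edge), so areas and boundary lengths simply add and each stays a separate island — 2 connected regions; (whole slice rotated 60° about Z — lengths, areas and connectivity unchanged). The result has 2 disconnected regions.

2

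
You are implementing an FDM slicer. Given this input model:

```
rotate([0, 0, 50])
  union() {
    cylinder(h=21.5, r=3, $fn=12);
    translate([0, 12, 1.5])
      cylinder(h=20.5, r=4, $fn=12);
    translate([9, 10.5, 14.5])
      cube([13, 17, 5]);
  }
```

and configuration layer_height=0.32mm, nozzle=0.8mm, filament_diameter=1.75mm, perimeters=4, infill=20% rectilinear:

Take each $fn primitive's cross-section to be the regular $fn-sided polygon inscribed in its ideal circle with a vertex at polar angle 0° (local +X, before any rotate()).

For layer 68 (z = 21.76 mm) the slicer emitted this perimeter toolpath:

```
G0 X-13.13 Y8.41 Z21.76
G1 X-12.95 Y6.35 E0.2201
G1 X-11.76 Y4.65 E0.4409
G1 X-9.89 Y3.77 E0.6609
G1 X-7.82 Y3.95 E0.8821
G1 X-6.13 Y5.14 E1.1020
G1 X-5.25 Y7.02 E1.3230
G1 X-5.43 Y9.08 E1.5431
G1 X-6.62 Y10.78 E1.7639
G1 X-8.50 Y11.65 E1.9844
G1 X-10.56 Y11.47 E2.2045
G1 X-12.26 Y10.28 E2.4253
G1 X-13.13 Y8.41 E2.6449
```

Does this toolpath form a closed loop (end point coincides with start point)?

yes

Start point (G0): (-13.13, 8.41). End point (last G1): the path returns to the start — closed.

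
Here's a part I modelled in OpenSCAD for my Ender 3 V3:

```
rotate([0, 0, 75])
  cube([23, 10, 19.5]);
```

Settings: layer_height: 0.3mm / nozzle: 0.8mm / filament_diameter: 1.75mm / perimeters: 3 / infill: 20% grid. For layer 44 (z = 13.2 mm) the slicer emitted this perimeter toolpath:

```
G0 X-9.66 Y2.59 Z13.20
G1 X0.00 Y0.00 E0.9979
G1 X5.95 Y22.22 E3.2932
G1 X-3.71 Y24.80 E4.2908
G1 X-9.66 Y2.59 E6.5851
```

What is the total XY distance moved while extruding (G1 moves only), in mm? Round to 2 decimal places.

Sum the Euclidean lengths of each G1 segment: total = 66.00 mm.

66.00 mm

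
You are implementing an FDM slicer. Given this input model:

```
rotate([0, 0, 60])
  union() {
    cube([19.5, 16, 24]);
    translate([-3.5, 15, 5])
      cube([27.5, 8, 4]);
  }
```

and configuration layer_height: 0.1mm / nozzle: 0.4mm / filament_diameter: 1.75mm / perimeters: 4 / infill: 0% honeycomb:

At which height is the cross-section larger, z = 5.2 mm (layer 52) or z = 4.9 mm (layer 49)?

Layer 52 (z = 5.2): the cube is present — its section is the full 19.5×16 rectangle (area 312.00 mm²); the 27.5×8 cube at (-3.5, 15) contributes its full rectangle (area 220.00 mm²); Taking the union: the regions partially overlap — summed areas 532.00 mm² minus the doubly-counted overlap 19.50 mm² gives 512.50 mm² — area = 512.50 mm²; (whole slice rotated 60° about Z — lengths, areas and connectivity unchanged). So its area = 512.50 mm². Layer 49 (z = 4.9): the cube (footprint 19.5×16) is included at this height (area 312.00 mm²); the cube at (-3.5, 15) is absent (z outside [5, 9]); Merging all regions: only the 19.5×16 cube is present, so the union is just that shape — area = 312.00 mm²; (whole slice rotated 60° about Z — lengths, areas and connectivity unchanged). So its area = 312.00 mm². Layer 52 is larger (512.50 vs 312.00 mm²).

layer 52 (z = 5.2 mm)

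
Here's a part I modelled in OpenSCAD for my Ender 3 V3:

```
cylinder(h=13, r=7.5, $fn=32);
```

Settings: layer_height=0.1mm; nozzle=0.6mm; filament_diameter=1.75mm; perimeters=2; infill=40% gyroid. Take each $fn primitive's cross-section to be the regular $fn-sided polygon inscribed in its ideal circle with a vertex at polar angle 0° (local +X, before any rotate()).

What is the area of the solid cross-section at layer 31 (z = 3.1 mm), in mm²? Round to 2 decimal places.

At z = 3.1 mm: the cylinder: section is a regular 32-gon, circumradius r=7.5 (area = (32/2)·7.500²·sin(360°/32) = 175.58 mm²). Overall, the cross-section is a single solid region. Net area = 175.58 mm².

175.58 mm²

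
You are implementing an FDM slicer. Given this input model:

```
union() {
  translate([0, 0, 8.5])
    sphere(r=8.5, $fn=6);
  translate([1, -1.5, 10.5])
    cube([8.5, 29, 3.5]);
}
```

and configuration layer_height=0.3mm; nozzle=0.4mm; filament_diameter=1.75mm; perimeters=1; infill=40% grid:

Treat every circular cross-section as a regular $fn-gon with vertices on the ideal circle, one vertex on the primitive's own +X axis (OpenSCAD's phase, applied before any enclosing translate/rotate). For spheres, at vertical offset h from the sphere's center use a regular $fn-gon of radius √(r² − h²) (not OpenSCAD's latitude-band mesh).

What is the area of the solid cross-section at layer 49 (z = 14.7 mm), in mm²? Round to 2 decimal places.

At z = 14.7 mm: the r=8.5 sphere slices to a regular 6-gon of circumradius 5.815 (√(r²−h²) with h=6.2 from center) (area = (6/2)·5.815²·sin(360°/6) = 87.84 mm²); the cube at (1, -1.5) is absent (z outside [10.5, 14]); Merging all regions: only the r=8.5 sphere is present, so the union is just that shape — area = 87.84 mm². Overall, the cross-section is a single solid region. Net area = 87.84 mm².

87.84 mm²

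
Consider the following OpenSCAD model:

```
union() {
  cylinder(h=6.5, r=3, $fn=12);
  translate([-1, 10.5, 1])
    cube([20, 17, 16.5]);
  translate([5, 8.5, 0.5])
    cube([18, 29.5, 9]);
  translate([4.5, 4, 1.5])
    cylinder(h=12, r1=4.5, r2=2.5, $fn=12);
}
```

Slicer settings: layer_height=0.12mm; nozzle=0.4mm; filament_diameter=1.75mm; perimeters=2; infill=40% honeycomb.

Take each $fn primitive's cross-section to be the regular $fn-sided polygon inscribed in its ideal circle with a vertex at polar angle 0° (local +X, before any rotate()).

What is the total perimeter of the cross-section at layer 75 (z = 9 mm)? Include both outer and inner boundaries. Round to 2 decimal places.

127.19 mm

At z = 9 mm: the cylinder does not reach this height (z outside [0, 6.5]); the 20×17 cube at (-1, 10.5) contributes its full rectangle (perimeter 74.00 mm); the 18×29.5 cube at (5, 8.5) contributes its full rectangle (perimeter 95.00 mm); the cone at (4.5, 4) contributes a regular 12-gon of circumradius 3.250 (interpolated between r1=4.5 and r2=2.5 at t=0.625) (perimeter = 2·12·3.250·sin(180°/12) = 20.19 mm); Taking the union: the regions partially overlap (shared area 238.00 mm²), so the edge portions inside another operand are dropped and the merged outline is re-measured after clipping — boundary = 127.19 mm. Overall, the cross-section has 2 separate islands. Total boundary length (outer) = 127.19 mm.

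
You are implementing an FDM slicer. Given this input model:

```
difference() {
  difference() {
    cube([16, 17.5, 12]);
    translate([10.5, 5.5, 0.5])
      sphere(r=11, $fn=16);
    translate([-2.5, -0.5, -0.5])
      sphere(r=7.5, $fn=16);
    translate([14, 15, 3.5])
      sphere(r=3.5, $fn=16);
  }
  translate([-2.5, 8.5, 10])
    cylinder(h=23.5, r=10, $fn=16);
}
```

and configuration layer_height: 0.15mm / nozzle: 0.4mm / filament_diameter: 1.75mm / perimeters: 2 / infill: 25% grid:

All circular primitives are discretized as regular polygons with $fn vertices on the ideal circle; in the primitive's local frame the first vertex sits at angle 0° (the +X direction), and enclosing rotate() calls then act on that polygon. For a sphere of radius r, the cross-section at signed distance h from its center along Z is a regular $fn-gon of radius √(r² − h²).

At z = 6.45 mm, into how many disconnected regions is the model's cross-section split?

1

At z = 6.45 mm: the 16×17.5 cube contributes its full rectangle; the r=11 sphere at (10.5, 5.5) slices to a regular 16-gon of circumradius 9.252 (√(r²−h²) with h=5.95 from center); the r=7.5 sphere at (-2.5, -0.5) contributes a regular 16-gon of circumradius √(7.5²−6.95²) = 2.819; the r=3.5 sphere at (14, 15) contributes a regular 16-gon of circumradius √(3.5²−2.95²) = 1.883; Subtracting the remaining from the first: starting from the 16×17.5 cube, the r=11 sphere at (10.5, 5.5) partially overlaps it — only the 189.72 mm² overlap (of its 262.05 mm²) is removed, clipping the outline; the r=7.5 sphere at (-2.5, -0.5) partially overlaps it — only the 0.10 mm² overlap (of its 24.33 mm²) is removed, clipping the outline; the r=3.5 sphere at (14, 15) partially overlaps it — only the 9.03 mm² overlap (of its 10.86 mm²) is removed, clipping the outline — 1 connected region; the cylinder at (-2.5, 8.5) does not reach this height (z outside [10, 33.5]); After the difference (first − rest): none of the subtracted shapes is present at this height, so the result so far is unchanged — 1 connected region. The result has 1 disconnected region.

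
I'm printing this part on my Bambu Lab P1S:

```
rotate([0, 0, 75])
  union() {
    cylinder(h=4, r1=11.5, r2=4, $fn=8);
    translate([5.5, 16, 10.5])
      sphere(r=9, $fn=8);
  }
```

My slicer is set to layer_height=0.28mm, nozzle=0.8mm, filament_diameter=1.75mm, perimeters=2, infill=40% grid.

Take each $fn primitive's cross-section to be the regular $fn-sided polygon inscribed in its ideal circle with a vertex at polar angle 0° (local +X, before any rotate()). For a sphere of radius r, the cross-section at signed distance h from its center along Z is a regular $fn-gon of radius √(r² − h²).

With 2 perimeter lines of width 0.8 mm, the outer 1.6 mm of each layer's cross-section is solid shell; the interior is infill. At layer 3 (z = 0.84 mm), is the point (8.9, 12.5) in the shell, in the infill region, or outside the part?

outside

At z = 0.84 mm: the cone contributes a regular 8-gon of circumradius 9.925 (interpolated between r1=11.5 and r2=4 at t=0.210); the sphere at (5.5, 16) does not reach this height (|z−center|=9.660 > r=9); Taking the union: only the cone is present, so the union is just that shape — 1 connected region; (rotated 75° about Z; rotation is an isometry so areas/perimeters/island counts are preserved). Overall, the cross-section is a single solid region. Undo the 75° rotation: the query point maps to (14.378, -5.362) in the un-rotated model frame. The nearest boundary edge runs (7.02, -7.02)→(9.93, 0.00); distance from the point to it = 6.17 mm. The point is not inside any of the regions above, so it lies outside the cross-section (6.17 mm from the nearest boundary).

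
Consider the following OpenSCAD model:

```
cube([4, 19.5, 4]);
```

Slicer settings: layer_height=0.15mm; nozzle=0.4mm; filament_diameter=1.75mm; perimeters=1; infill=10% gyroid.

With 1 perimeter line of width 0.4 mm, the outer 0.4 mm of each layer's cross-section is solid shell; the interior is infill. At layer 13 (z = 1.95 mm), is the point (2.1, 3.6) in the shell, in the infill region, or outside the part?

infill

At z = 1.95 mm: the 4×19.5 cube contributes its full rectangle. Overall, the cross-section is a single solid region. The nearest boundary edge runs (4.00, 0.00)→(4.00, 19.50); distance from the point to it = 1.90 mm. The point is inside the cross-section and 1.90 mm from the nearest boundary — more than the 0.4 mm shell width (1 × 0.4), so it's in the infill interior.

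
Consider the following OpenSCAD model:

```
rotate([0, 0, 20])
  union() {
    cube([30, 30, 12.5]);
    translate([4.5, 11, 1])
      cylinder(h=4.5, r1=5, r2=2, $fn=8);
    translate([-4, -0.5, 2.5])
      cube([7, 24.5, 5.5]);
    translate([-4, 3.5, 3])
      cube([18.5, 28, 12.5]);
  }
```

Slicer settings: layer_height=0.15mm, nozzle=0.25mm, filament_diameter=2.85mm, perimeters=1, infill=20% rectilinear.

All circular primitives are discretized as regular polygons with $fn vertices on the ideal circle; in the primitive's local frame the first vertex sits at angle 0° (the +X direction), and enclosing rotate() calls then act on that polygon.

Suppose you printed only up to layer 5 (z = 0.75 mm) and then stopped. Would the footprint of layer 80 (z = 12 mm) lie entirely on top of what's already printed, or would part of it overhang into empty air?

Compare the two slices. At z = 0.75: the cube is present — its section is the full 30×30 rectangle (area 900.00 mm²); the cone at (4.5, 11) does not reach this height (z outside [1, 5.5]); the cube at (-4, -0.5) does not reach this height (z outside [2.5, 8]); the cube at (-4, 3.5) does not reach this height (z outside [3, 15.5]); Taking the union: only the 30×30 cube is present, so the union is just that shape — area = 900.00 mm²; (whole slice rotated 20° about Z — lengths, areas and connectivity unchanged). At z = 12: the 30×30 cube contributes its full rectangle (area 900.00 mm²); the cone at (4.5, 11) does not reach this height (z outside [1, 5.5]); the cube at (-4, -0.5) is absent (z outside [2.5, 8]); the cube at (-4, 3.5) is present — its section is the full 18.5×28 rectangle (area 518.00 mm²); Combining (union): the regions partially overlap — summed areas 1418.00 mm² minus the doubly-counted overlap 384.25 mm² gives 1033.75 mm² — area = 1033.75 mm²; (whole slice rotated 20° about Z — lengths, areas and connectivity unchanged). Checking containment: at z = 12 the cross-section extends beyond the z = 0.75 cross-section by about 133.75 mm².

part overhangs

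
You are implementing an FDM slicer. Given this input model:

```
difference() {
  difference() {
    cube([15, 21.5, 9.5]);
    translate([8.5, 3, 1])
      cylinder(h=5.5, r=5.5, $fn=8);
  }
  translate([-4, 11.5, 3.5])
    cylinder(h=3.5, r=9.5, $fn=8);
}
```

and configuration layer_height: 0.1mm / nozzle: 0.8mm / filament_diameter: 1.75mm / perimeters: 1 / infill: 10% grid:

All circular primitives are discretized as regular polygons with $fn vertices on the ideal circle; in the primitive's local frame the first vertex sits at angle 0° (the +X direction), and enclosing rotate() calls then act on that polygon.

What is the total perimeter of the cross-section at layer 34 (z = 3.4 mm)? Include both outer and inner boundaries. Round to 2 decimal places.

87.82 mm

At z = 3.4 mm: the 15×21.5 cube contributes its full rectangle (perimeter 73.00 mm); the r=5.5 cylinder at (8.5, 3) contributes a regular 8-gon of circumradius 5.5 (perimeter = 2·8·5.500·sin(180°/8) = 33.68 mm); Subtracting the remaining from the first: starting from the 15×21.5 cube, the r=5.5 cylinder at (8.5, 3) partially overlaps it — only the 72.05 mm² overlap (of its 85.56 mm²) is removed, clipping the outline — boundary = 87.82 mm; the cylinder at (-4, 11.5) is absent (z outside [3.5, 7]); Subtracting the remaining from the first: none of the subtracted shapes is present at this height, so the result so far is unchanged — boundary = 87.82 mm. Overall, the cross-section is a single solid region. Total boundary length (outer) = 87.82 mm.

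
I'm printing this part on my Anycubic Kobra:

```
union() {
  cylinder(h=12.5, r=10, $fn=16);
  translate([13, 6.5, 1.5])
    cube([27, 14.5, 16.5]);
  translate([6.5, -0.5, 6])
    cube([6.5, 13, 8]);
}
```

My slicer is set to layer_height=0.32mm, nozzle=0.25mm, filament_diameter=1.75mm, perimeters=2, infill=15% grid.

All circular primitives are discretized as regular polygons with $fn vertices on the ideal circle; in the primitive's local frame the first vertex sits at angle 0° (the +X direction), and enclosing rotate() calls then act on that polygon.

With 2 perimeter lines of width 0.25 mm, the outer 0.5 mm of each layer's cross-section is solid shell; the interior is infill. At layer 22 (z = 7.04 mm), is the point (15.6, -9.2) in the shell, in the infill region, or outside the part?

At z = 7.04 mm: the r=10 cylinder gives a regular 16-gon of circumradius 10 (constant along its height); the cube at (13, 6.5) is present — its section is the full 27×14.5 rectangle; the cube at (6.5, -0.5) (footprint 6.5×13) is included at this height; Combining (union): the regions partially overlap (shared area 19.14 mm²), so overlapping operands fuse into one piece — 1 connected region. Overall, the cross-section is a single solid region. The nearest boundary edge runs (9.24, -3.83)→(7.07, -7.07); distance from the point to it = 8.27 mm. The point is not inside any of the regions above, so it lies outside the cross-section (8.27 mm from the nearest boundary).

outside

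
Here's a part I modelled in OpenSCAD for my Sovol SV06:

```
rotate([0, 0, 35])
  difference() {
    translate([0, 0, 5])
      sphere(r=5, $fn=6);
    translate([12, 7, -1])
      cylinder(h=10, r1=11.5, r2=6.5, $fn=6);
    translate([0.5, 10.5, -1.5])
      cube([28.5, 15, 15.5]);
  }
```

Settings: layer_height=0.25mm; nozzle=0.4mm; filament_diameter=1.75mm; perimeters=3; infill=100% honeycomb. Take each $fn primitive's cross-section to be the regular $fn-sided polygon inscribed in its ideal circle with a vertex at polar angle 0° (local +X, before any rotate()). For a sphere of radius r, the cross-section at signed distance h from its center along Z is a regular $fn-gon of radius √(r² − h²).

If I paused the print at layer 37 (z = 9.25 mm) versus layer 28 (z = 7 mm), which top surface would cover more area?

layer 28 (z = 7 mm)

Layer 37 (z = 9.25): the r=5 sphere slices to a regular 6-gon of circumradius 2.634 (√(r²−h²) with h=4.25 from center) (area = (6/2)·2.634²·sin(360°/6) = 18.02 mm²); the cone at (12, 7) does not reach this height (z outside [-1, 9]); the cube at (0.5, 10.5) is present — its section is the full 28.5×15 rectangle (area 427.50 mm²); After the difference (first − rest): starting from the r=5 sphere (18.02 mm²), the 28.5×15 cube at (0.5, 10.5) misses the remaining region (no effect) — area = 18.02 mm²; (rotated 35° about Z; rotation is an isometry so areas/perimeters/island counts are preserved). So its area = 18.02 mm². Layer 28 (z = 7): the r=5 sphere contributes a regular 6-gon of circumradius √(5²−2²) = 4.583 (area = (6/2)·4.583²·sin(360°/6) = 54.56 mm²); the cone at (12, 7) (r1=11.5→r2=6.5) has section circumradius 7.500 here — a regular 6-gon (area = (6/2)·7.500²·sin(360°/6) = 146.14 mm²); the cube at (0.5, 10.5) is present — its section is the full 28.5×15 rectangle (area 427.50 mm²); After the difference (first − rest): starting from the r=5 sphere (54.56 mm²), the cone at (12, 7) misses the remaining region (no effect); the 28.5×15 cube at (0.5, 10.5) misses the remaining region (no effect) — area = 54.56 mm²; (whole slice rotated 35° about Z — lengths, areas and connectivity unchanged). So its area = 54.56 mm². Layer 28 is larger (54.56 vs 18.02 mm²).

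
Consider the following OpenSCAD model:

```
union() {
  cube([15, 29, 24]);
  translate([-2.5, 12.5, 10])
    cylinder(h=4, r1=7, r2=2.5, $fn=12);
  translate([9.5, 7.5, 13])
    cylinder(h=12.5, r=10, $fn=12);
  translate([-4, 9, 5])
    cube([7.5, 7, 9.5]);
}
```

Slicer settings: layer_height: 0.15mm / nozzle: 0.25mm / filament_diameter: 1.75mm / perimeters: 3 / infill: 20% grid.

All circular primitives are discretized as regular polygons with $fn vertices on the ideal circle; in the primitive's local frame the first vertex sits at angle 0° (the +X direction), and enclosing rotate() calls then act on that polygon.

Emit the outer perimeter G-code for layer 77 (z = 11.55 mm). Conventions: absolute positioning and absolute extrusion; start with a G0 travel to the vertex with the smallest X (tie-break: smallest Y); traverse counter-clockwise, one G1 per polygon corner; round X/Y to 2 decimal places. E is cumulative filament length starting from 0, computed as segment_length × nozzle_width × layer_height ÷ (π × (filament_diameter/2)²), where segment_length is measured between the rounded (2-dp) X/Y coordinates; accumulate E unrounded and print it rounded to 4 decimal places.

G0 X-7.76 Y12.50 Z11.55
G1 X-7.05 Y9.87 E0.0425
G1 X-5.13 Y7.95 E0.0848
G1 X-2.50 Y7.24 E0.1273
G1 X0.00 Y7.91 E0.1676
G1 X0.00 Y0.00 E0.2910
G1 X15.00 Y0.00 E0.5248
G1 X15.00 Y29.00 E0.9769
G1 X0.00 Y29.00 E1.2108
G1 X0.00 Y17.09 E1.3965
G1 X-2.50 Y17.76 E1.4368
G1 X-5.13 Y17.05 E1.4793
G1 X-7.05 Y15.13 E1.5216
G1 X-7.76 Y12.50 E1.5641

At z = 11.55 mm: the cube (footprint 15×29) is included at this height; the cone at (-2.5, 12.5) contributes a regular 12-gon of circumradius 5.256 (interpolated between r1=7 and r2=2.5 at t=0.388); the cylinder at (9.5, 7.5) is not intersected at this z (z outside [13, 25.5]); the 7.5×7 cube at (-4, 9) contributes its full rectangle; Taking the union: the regions partially overlap (shared area 69.34 mm²), so overlapping operands fuse into one piece — 1 connected region. The outline is a single polygon with 13 vertices. Extrusion per mm of travel: 0.25 × 0.15 / (π × 0.875²) = 0.015591. Accumulating E over each segment gives final E = 1.5641.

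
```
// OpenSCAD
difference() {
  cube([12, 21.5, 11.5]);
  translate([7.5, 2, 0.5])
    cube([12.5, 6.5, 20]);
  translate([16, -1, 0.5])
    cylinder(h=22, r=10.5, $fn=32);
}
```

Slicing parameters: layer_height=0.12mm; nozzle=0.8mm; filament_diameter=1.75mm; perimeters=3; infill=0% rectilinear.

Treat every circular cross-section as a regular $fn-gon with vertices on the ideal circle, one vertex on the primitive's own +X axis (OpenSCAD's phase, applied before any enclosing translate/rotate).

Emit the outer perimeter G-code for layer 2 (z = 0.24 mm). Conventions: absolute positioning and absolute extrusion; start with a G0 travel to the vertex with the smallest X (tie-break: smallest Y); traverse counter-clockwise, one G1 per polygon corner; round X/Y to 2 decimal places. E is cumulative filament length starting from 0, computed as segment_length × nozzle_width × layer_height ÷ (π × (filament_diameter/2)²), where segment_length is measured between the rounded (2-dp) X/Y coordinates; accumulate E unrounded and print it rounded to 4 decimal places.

G0 X0.00 Y0.00 Z0.24
G1 X12.00 Y0.00 E0.4789
G1 X12.00 Y21.50 E1.3371
G1 X0.00 Y21.50 E1.8160
G1 X0.00 Y0.00 E2.6741

At z = 0.24 mm: the 12×21.5 cube contributes its full rectangle; the cube at (7.5, 2) is not intersected at this z (z outside [0.5, 20.5]); the cylinder at (16, -1) is not intersected at this z (z outside [0.5, 22.5]); After the difference (first − rest): none of the subtracted shapes is present at this height, so the 12×21.5 cube is unchanged — 1 connected region. The outline is a single polygon with 4 vertices. Extrusion per mm of travel: 0.8 × 0.12 / (π × 0.875²) = 0.039912. Accumulating E over each segment gives final E = 2.6741.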